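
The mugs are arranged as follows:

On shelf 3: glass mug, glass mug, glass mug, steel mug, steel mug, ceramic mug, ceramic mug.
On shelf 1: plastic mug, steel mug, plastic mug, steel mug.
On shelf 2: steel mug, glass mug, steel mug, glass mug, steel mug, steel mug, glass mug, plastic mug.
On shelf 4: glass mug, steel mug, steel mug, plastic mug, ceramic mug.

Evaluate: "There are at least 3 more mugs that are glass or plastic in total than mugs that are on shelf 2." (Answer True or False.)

mugs that are glass or plastic: 11.
mugs on shelf 2: 8.
The claim requires 11 − 8 = 3 ≥ 3, which holds.

True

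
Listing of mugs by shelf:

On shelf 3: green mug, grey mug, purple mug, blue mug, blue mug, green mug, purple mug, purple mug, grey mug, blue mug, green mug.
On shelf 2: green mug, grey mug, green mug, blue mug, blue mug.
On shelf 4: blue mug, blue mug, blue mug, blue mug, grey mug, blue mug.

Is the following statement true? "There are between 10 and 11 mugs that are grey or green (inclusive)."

False

|mugs that are grey or green| = 9.
The claim requires 10 ≤ 9 ≤ 11, which does not hold.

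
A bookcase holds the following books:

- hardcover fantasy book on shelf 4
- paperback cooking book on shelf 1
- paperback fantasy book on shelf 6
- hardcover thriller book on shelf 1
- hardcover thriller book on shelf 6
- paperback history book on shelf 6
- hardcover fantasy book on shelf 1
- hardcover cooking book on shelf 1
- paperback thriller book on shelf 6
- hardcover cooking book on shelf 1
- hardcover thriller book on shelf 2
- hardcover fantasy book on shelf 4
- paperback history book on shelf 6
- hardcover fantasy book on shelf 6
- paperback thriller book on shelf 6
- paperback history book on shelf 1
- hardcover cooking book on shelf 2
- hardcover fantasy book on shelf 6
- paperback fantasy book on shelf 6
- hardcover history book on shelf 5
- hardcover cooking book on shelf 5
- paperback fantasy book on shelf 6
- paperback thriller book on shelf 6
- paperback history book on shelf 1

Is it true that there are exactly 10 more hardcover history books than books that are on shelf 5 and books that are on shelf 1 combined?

False

|hardcover history books| = 1.
books on shelf 5: 2; books on shelf 1: 7; combined: 2 + 7 = 9.
The claim requires 1 − 9 (= -8) to equal 10, which does not hold.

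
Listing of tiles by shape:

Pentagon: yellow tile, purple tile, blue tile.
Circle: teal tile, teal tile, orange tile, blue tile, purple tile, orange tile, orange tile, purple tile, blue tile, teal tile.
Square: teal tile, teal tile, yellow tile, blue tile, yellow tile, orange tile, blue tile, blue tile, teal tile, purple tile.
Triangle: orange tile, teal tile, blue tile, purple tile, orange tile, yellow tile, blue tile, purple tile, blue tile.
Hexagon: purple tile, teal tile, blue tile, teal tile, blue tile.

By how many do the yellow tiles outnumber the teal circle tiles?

1

yellow tiles: 4.
teal circle tiles: 3.
4 − 3 = 1.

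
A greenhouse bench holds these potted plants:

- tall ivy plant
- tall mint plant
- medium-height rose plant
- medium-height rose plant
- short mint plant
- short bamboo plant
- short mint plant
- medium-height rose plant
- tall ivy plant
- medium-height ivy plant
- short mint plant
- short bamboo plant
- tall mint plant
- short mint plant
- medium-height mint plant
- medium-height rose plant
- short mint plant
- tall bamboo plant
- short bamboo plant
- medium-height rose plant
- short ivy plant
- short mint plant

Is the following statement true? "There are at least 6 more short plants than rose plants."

|short plants| = 10.
|rose plants| = 5.
The claim requires 10 − 5 = 5 ≥ 6, which does not hold.

False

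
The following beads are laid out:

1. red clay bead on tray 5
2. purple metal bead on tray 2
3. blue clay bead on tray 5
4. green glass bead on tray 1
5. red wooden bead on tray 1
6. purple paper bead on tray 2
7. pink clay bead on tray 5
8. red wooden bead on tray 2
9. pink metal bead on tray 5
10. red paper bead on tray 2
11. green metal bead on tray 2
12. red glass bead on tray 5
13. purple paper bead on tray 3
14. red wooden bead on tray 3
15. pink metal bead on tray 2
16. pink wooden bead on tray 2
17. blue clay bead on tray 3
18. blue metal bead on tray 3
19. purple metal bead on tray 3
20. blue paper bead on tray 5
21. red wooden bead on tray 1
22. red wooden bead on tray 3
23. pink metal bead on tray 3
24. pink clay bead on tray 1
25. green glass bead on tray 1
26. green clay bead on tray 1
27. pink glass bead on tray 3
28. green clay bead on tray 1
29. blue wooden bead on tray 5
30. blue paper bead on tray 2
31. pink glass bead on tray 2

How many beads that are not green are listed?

26

Total beads: 31; with the excluded value: 5; remaining 31 − 5 = 26.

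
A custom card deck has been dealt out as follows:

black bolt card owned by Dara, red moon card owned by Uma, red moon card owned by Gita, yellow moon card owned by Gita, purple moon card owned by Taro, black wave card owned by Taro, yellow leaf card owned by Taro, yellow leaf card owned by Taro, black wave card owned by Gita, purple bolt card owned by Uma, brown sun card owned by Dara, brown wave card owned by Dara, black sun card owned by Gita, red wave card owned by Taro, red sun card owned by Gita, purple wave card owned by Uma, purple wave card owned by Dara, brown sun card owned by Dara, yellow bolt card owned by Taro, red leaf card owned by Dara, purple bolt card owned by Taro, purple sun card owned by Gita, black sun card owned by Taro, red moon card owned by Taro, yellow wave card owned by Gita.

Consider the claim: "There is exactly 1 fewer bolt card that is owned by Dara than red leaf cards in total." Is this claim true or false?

|bolt cards owned by Dara| = 1.
|red leaf cards| = 1.
The claim requires 1 − 1 (= 0) to equal 1, which does not hold.

False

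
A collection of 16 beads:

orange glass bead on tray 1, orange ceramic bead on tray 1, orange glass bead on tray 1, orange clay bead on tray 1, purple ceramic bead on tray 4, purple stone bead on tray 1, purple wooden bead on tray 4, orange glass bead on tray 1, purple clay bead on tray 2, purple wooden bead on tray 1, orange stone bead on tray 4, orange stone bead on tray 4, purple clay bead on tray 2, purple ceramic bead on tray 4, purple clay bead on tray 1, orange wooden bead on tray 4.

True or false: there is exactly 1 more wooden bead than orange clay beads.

|wooden beads| = 3.
|orange clay beads| = 1.
The claim requires 3 − 1 (= 2) to equal 1, which does not hold.

False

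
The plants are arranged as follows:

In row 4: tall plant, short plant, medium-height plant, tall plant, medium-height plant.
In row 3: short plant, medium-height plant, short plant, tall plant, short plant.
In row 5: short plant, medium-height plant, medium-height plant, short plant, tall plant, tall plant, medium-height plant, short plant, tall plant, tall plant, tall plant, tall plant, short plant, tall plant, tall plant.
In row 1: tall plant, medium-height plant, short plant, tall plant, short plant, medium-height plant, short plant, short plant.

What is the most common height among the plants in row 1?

Counts by height (restricted to plants in row 1): short 4, tall 2, medium-height 2.
The maximum is 4, held uniquely by short.

short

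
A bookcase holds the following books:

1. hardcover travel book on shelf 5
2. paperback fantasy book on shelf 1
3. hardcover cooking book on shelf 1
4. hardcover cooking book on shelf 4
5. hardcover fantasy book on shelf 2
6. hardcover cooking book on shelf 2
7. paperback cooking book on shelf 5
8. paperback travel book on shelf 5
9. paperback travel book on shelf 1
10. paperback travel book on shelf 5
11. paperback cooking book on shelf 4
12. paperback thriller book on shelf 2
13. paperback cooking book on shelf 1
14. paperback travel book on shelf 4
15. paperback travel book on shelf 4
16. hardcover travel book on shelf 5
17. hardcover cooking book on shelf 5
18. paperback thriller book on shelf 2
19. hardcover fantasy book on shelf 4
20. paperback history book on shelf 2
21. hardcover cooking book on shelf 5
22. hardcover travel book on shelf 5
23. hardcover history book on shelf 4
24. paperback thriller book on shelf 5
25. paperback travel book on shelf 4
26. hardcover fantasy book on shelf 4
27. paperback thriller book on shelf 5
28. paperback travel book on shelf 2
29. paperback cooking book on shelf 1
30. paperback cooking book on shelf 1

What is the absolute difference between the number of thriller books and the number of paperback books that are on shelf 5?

thriller books: 4. paperback books on shelf 5: 5.
|4 − 5| = 5 − 4 = 1.

1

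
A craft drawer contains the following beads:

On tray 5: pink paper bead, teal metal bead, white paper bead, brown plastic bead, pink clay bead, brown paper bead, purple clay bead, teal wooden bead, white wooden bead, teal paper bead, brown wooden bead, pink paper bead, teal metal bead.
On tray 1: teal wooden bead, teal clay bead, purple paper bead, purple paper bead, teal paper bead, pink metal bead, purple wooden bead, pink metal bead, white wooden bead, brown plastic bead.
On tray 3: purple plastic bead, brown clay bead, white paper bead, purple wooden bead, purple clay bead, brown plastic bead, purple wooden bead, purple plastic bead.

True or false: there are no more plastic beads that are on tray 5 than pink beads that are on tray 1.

True

|plastic beads on tray 5| = 1.
|pink beads on tray 1| = 2.
The claim requires 1 ≤ 2, which holds.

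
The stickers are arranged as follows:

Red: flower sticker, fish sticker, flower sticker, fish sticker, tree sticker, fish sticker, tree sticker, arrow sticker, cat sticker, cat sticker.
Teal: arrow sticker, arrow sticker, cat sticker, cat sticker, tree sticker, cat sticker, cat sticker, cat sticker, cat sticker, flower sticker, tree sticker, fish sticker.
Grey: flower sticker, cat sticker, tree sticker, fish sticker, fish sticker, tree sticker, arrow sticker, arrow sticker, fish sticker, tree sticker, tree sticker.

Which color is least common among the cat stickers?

Counts by color (restricted to cat stickers): teal 6, red 2, grey 1.
The minimum is 1, held uniquely by grey.

grey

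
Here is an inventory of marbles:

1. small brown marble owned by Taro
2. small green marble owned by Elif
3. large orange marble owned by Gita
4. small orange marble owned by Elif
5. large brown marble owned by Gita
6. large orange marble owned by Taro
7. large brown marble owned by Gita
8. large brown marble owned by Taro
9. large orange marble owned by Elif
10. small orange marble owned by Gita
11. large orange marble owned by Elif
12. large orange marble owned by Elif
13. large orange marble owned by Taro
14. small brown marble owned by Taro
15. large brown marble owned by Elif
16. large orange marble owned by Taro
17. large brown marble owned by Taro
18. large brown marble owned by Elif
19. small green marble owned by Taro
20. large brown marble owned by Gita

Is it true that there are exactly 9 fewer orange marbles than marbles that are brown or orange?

|orange marbles| = 9.
|marbles that are brown or orange| = 18.
The claim requires 18 − 9 (= 9) to equal 9, which holds.

True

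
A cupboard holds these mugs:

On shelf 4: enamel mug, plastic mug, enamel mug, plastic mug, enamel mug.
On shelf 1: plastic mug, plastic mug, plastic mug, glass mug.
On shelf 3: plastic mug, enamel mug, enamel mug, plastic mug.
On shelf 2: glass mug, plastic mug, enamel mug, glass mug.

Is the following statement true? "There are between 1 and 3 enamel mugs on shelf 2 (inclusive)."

True

There is 1 enamel mug on shelf 2.
The claim requires 1 ≤ 1 ≤ 3, which holds.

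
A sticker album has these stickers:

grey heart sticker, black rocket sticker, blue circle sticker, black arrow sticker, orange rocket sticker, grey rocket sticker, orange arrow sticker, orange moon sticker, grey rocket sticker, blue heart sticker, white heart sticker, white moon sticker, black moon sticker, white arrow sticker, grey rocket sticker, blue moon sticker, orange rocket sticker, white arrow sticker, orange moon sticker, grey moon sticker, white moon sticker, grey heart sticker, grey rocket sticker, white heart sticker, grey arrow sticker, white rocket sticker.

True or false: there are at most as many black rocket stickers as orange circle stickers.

False

black rocket stickers: 1.
orange circle stickers: 0.
The claim requires 1 ≤ 0, which does not hold.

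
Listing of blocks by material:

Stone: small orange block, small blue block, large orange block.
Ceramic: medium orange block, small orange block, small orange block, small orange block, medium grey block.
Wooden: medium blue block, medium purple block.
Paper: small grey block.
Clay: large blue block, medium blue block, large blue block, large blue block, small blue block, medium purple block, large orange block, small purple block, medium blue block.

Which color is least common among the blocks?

grey

Counts by color: blue 8, orange 7, purple 3, grey 2.
The minimum is 2, held uniquely by grey.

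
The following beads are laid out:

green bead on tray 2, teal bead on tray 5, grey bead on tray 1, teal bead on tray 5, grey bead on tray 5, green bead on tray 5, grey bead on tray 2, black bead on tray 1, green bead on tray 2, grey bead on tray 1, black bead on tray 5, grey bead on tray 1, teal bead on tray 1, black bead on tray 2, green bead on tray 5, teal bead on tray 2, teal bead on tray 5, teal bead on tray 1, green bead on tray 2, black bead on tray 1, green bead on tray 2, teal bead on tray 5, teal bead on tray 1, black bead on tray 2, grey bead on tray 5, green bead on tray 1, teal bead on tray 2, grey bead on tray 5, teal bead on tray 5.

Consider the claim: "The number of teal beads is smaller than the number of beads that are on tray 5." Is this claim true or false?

There are 10 teal beads.
There are 11 beads on tray 5.
The claim requires 10 < 11, which holds.

True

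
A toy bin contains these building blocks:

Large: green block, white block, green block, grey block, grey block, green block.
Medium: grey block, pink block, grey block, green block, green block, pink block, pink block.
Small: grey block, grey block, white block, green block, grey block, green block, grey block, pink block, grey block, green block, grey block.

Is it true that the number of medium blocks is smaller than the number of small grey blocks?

There are 7 medium blocks.
There are 6 small grey blocks.
The claim requires 7 < 6, which does not hold.

False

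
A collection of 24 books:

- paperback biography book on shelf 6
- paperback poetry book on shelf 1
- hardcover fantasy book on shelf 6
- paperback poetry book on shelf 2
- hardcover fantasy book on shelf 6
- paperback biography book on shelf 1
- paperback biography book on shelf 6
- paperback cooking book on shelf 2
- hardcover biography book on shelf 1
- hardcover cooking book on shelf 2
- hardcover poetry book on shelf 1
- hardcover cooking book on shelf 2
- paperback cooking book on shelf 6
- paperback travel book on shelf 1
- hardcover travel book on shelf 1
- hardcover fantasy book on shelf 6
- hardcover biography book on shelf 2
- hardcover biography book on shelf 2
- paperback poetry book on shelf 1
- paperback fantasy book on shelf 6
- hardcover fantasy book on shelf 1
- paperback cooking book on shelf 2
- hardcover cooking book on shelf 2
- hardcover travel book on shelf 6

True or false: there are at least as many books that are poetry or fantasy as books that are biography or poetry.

books that are poetry or fantasy: 9.
books that are biography or poetry: 10.
The claim requires 9 ≥ 10, which does not hold.

False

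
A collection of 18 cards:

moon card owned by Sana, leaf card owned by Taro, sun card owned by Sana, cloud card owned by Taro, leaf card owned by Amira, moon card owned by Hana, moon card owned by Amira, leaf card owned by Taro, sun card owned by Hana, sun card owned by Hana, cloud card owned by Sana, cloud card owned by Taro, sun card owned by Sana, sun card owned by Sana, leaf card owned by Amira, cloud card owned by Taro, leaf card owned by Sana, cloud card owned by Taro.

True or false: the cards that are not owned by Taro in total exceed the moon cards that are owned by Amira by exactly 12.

cards that are not owned by Taro: 12.
moon cards owned by Amira: 1.
The claim requires 12 − 1 (= 11) to equal 12, which does not hold.

False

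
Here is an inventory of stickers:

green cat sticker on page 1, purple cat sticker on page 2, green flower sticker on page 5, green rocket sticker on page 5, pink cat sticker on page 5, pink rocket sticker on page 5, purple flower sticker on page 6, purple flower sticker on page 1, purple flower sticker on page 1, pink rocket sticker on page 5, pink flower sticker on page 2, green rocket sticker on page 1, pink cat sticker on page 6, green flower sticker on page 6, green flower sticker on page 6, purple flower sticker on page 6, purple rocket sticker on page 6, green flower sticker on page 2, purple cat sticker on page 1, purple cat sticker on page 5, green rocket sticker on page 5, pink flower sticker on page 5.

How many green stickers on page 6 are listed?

2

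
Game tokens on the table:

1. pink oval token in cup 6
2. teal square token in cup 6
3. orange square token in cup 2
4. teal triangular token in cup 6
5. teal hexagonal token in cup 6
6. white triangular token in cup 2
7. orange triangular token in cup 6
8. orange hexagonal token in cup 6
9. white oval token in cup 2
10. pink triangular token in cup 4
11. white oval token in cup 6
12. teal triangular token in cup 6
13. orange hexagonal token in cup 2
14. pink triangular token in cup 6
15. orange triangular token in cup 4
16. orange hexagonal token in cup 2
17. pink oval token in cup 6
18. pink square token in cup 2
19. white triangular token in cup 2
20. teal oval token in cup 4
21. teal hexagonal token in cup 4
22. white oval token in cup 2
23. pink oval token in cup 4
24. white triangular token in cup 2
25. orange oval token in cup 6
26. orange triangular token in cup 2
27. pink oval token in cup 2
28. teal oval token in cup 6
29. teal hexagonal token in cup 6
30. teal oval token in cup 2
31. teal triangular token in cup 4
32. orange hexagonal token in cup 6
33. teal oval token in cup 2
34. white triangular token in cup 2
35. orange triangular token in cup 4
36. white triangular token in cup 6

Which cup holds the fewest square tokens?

Counts by cup (restricted to square tokens): cup 2→2, cup 6→1, cup 4→0.
The minimum is 0, held uniquely by cup 4.

cup 4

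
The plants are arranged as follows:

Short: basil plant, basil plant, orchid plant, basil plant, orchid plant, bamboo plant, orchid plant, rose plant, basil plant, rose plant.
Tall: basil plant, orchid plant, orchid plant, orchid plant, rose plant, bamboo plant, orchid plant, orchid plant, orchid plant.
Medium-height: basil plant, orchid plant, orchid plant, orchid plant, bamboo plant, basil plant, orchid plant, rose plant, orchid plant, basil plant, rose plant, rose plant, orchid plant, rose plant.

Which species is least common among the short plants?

Counts by species (restricted to short plants): basil 4, orchid 3, rose 2, bamboo 1.
The minimum is 1, held uniquely by bamboo.

bamboo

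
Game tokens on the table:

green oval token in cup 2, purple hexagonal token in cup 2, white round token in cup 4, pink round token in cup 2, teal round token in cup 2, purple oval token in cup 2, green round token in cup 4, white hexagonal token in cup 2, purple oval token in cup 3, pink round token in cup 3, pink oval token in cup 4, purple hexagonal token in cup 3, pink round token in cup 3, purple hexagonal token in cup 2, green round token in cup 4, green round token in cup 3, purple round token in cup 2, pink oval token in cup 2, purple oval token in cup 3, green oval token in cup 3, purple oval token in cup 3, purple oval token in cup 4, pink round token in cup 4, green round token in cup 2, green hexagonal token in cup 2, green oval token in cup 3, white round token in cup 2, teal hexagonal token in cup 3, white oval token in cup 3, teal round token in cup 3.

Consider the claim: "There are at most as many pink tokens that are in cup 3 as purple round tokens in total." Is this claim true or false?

False

There are 2 pink tokens in cup 3.
There is 1 purple round token.
The claim requires 2 ≤ 1, which does not hold.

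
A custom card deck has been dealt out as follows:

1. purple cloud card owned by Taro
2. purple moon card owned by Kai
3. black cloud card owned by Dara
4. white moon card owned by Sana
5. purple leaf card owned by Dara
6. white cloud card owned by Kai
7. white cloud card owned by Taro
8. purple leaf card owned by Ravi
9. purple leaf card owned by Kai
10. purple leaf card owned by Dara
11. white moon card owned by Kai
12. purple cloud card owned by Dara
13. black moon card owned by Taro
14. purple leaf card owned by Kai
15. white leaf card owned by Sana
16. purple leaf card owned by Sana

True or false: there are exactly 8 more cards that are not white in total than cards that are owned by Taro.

cards that are not white: 11.
cards owned by Taro: 3.
The claim requires 11 − 3 (= 8) to equal 8, which holds.

True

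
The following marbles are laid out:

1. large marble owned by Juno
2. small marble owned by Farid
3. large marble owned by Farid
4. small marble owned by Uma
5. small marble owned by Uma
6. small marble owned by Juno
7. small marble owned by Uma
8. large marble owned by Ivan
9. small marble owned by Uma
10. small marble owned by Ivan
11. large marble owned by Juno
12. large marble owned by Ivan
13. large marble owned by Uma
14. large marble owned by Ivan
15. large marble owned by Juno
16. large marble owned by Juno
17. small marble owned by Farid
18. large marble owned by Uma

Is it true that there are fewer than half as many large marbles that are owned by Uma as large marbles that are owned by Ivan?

False

Count of large marbles owned by Uma: 2.
Count of large marbles owned by Ivan: 3.
The claim requires 2 × 2 = 4 < 3, which does not hold.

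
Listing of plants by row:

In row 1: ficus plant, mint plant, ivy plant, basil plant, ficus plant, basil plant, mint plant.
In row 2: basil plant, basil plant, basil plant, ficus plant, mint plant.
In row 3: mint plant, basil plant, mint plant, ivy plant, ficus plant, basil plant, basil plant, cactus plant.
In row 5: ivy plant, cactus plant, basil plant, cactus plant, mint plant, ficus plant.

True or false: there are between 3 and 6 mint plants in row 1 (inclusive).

False

mint plants in row 1: 2.
The claim requires 3 ≤ 2 ≤ 6, which does not hold.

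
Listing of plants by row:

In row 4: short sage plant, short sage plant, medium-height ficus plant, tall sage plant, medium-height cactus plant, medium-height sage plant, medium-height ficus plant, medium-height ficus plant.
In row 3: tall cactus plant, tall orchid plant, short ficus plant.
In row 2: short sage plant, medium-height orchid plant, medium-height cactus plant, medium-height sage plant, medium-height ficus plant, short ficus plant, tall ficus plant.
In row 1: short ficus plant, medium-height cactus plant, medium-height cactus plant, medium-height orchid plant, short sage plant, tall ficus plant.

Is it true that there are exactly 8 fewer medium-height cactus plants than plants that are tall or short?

True

medium-height cactus plants: 4.
plants that are tall or short: 12.
The claim requires 12 − 4 (= 8) to equal 8, which holds.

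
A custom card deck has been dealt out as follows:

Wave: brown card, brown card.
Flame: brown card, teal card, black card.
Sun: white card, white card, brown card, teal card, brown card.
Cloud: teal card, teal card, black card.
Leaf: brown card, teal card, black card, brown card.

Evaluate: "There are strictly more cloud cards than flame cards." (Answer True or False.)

cloud cards: 3.
flame cards: 3.
The claim requires 3 > 3, which does not hold.

False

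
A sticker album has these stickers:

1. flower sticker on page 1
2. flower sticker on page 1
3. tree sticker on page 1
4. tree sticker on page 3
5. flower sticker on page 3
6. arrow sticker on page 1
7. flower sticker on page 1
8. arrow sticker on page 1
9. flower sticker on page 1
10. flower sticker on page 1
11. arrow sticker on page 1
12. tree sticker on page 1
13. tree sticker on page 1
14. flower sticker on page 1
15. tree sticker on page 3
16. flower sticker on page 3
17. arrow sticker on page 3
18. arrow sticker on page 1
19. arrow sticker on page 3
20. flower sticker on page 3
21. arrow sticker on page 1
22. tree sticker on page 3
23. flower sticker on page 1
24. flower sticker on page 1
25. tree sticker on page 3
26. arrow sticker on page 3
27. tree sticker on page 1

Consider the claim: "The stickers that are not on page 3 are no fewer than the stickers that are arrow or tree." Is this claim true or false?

|stickers that are not on page 3| = 17.
|stickers that are arrow or tree| = 16.
The claim requires 17 ≥ 16, which holds.

True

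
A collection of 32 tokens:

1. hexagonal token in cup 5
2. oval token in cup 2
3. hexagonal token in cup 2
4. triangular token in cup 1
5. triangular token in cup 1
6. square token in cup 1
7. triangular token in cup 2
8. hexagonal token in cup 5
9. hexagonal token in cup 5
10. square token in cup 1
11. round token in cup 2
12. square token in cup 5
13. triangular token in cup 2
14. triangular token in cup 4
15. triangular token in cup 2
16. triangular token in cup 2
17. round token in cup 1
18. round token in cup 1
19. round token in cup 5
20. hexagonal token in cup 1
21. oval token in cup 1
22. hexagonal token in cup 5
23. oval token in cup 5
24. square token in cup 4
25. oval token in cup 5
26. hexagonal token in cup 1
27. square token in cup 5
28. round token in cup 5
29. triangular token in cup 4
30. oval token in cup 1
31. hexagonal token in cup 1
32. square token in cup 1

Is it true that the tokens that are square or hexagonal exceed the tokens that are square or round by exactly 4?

False

There are 14 tokens that are square or hexagonal.
There are 11 tokens that are square or round.
The claim requires 14 − 11 (= 3) to equal 4, which does not hold.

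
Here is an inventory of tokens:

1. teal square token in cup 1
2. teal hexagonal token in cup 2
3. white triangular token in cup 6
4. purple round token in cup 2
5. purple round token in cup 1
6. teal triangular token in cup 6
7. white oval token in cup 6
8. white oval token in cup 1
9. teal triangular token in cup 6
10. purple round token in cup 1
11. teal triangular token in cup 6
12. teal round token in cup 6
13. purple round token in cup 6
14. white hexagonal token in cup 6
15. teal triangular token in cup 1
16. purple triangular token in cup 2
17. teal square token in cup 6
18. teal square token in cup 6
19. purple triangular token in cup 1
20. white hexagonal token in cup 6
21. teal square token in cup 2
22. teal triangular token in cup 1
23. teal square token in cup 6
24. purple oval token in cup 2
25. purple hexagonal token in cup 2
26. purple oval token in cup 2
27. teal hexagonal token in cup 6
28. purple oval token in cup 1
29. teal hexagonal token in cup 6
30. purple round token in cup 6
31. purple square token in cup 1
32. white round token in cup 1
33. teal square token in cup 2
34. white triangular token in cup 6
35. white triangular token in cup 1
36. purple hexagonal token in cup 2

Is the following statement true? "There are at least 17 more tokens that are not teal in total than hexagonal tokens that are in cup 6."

|tokens that are not teal| = 21.
|hexagonal tokens in cup 6| = 4.
The claim requires 21 − 4 = 17 ≥ 17, which holds.

True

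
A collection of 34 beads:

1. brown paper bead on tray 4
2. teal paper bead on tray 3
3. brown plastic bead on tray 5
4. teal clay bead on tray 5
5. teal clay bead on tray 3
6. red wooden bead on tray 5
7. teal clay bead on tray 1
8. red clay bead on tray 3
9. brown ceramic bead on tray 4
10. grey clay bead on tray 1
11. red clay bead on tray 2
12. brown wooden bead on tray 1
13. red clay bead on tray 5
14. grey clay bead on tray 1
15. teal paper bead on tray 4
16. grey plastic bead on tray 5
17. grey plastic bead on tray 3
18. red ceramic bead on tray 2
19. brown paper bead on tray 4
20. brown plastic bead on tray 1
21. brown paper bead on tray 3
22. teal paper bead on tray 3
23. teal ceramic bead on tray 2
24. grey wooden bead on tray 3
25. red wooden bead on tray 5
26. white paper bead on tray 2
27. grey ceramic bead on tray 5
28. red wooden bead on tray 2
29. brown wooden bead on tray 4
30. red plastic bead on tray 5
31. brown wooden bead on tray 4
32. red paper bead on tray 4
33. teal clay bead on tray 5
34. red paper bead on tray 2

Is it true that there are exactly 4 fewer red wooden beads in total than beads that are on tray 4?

True

There are 3 red wooden beads.
There are 7 beads on tray 4.
The claim requires 7 − 3 (= 4) to equal 4, which holds.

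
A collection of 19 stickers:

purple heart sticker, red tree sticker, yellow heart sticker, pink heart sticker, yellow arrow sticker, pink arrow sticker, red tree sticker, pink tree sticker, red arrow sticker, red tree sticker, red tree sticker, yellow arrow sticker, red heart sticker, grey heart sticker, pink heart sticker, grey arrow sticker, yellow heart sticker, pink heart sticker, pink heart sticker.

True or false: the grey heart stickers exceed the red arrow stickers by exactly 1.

False

|grey heart stickers| = 1.
|red arrow stickers| = 1.
The claim requires 1 − 1 (= 0) to equal 1, which does not hold.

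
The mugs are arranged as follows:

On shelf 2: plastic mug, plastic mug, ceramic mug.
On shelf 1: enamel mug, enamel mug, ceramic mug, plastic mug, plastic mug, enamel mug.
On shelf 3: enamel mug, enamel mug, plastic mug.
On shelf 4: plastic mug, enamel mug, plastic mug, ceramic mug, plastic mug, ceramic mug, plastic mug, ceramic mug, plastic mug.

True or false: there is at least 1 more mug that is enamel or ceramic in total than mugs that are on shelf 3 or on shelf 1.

mugs that are enamel or ceramic: 11.
mugs on shelf 3 or on shelf 1: 9.
The claim requires 11 − 9 = 2 ≥ 1, which holds.

True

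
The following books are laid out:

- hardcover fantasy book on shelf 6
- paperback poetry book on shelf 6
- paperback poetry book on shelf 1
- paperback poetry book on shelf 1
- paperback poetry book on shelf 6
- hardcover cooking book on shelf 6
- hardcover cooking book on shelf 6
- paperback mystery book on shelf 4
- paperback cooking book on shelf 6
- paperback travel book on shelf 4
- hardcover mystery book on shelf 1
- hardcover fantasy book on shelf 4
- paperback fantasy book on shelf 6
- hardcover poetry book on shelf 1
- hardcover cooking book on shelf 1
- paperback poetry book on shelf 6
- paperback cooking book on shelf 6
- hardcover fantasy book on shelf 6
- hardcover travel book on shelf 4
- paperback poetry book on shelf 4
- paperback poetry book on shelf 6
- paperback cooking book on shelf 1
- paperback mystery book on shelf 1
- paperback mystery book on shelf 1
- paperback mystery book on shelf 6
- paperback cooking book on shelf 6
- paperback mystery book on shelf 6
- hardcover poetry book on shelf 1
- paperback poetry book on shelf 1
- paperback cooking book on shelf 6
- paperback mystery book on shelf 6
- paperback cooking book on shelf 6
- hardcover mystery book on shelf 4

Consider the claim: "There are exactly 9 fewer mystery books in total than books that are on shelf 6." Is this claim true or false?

True

|mystery books| = 8.
|books on shelf 6| = 17.
The claim requires 17 − 8 (= 9) to equal 9, which holds.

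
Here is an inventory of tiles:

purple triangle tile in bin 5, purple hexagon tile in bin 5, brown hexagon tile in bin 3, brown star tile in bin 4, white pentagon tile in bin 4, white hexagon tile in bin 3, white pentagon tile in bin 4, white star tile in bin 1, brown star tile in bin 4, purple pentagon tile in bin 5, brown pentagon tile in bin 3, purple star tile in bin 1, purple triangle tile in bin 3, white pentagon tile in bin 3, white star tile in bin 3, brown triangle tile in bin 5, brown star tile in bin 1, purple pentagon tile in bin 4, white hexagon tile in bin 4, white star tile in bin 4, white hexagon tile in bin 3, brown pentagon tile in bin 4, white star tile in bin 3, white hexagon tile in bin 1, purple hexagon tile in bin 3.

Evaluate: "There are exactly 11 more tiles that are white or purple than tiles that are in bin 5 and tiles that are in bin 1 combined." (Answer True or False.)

False

|tiles that are white or purple| = 18.
tiles in bin 5: 4; tiles in bin 1: 4; combined: 4 + 4 = 8.
The claim requires 18 − 8 (= 10) to equal 11, which does not hold.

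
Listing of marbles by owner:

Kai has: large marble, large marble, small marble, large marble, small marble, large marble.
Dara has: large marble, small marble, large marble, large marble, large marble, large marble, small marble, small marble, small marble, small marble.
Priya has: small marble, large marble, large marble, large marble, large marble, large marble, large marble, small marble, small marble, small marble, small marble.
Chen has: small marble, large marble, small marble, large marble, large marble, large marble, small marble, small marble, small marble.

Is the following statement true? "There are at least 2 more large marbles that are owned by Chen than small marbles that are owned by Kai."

|large marbles owned by Chen| = 4.
|small marbles owned by Kai| = 2.
The claim requires 4 − 2 = 2 ≥ 2, which holds.

True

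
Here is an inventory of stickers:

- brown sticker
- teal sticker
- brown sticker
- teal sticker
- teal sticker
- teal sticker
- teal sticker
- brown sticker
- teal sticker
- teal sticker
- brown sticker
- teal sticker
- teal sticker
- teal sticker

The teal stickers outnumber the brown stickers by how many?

6

teal stickers: 10.
brown stickers: 4.
10 − 4 = 6.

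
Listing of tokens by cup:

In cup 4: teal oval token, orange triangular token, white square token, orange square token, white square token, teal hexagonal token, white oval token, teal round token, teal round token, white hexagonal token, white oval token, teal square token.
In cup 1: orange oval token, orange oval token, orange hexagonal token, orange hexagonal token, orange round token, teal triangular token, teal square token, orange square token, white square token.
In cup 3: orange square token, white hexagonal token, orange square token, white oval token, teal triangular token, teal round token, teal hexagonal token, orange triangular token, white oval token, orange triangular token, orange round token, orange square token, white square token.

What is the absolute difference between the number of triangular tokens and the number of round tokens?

triangular tokens: 5. round tokens: 5.
|5 − 5| = 5 − 5 = 0.

0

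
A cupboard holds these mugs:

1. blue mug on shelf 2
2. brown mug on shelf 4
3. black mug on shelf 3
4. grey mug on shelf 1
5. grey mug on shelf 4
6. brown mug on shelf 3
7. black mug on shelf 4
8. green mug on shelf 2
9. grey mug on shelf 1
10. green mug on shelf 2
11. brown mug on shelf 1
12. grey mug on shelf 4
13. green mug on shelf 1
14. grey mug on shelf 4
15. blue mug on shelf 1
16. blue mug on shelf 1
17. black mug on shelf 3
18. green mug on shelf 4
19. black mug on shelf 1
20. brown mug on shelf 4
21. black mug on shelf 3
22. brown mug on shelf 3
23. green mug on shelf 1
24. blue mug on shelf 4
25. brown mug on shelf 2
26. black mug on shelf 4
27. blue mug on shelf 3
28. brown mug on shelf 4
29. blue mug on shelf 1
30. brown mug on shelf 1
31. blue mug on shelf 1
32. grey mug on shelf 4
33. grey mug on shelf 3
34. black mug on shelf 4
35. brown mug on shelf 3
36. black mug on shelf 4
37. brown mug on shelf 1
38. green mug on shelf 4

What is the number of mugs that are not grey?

Total mugs: 38; with the excluded value: 7; remaining 38 − 7 = 31.

31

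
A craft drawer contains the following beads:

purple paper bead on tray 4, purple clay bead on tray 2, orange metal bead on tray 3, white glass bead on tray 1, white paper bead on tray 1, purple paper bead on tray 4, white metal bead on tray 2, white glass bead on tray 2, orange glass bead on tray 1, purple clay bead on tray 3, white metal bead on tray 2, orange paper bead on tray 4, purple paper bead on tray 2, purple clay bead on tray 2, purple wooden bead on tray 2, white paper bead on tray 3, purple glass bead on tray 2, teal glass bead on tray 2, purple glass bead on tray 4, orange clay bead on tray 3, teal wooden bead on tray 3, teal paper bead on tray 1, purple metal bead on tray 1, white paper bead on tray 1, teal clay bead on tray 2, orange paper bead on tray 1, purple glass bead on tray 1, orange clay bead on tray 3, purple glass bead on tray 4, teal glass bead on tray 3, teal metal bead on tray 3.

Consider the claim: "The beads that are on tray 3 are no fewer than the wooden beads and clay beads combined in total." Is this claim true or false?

beads on tray 3: 8.
wooden beads: 2; clay beads: 6; combined: 2 + 6 = 8.
The claim requires 8 ≥ 8, which holds.

True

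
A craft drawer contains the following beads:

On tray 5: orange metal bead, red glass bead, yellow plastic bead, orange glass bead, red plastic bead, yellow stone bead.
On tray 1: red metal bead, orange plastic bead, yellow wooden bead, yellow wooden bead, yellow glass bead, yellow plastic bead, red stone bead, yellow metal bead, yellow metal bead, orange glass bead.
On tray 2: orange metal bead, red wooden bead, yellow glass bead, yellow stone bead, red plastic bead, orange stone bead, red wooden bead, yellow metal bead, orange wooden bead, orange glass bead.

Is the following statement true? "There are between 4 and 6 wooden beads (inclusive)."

There are 5 wooden beads.
The claim requires 4 ≤ 5 ≤ 6, which holds.

True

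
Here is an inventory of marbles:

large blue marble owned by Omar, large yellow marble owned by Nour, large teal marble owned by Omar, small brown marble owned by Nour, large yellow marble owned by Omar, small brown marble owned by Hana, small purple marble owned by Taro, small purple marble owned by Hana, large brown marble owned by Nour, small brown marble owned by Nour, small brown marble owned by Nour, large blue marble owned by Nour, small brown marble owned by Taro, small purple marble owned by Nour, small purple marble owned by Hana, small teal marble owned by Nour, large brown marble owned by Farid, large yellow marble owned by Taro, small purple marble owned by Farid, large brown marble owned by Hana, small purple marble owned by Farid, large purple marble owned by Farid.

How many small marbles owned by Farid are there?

2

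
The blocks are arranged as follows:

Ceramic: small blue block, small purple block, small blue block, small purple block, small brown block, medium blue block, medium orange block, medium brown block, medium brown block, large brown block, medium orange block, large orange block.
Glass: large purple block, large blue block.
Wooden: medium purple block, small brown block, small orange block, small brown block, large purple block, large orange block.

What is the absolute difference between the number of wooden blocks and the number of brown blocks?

0

wooden blocks: 6. brown blocks: 6.
|6 − 6| = 6 − 6 = 0.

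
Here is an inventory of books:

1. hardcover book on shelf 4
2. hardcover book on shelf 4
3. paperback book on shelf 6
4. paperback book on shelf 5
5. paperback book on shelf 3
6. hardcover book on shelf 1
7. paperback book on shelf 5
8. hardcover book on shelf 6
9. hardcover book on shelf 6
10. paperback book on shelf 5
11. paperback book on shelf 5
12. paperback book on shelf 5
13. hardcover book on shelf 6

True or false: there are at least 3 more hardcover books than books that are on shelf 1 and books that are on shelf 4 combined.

True

There are 6 hardcover books.
books on shelf 1: 1; books on shelf 4: 2; combined: 1 + 2 = 3.
The claim requires 6 − 3 = 3 ≥ 3, which holds.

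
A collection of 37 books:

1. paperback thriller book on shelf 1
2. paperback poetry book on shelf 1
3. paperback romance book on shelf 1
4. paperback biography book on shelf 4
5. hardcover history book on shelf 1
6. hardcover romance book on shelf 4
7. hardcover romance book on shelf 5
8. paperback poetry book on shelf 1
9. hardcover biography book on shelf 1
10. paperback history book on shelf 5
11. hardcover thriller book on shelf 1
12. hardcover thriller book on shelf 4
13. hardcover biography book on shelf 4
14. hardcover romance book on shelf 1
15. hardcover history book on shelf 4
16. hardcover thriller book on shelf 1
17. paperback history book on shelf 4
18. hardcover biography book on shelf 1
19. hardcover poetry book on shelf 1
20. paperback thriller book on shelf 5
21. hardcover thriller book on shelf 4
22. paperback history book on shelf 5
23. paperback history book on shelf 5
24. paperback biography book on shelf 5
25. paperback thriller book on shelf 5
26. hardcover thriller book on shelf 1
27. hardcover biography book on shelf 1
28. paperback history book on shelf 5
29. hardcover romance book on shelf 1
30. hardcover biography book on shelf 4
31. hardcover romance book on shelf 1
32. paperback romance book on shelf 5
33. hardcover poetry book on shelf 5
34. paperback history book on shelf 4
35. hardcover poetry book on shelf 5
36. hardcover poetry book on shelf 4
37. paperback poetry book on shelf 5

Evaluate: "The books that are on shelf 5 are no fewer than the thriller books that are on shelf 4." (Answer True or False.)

|books on shelf 5| = 12.
|thriller books on shelf 4| = 2.
The claim requires 12 ≥ 2, which holds.

True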